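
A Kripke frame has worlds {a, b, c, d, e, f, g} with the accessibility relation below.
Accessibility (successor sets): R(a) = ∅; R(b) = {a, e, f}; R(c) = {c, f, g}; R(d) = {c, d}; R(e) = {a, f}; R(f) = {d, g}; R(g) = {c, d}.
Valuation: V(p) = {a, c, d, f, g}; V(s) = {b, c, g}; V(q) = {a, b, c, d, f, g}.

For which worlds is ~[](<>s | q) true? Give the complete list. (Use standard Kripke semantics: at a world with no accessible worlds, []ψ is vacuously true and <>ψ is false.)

Let φ = ~[](<>s | q). Evaluate φ at each world:
  a (successors ∅): φ is false.
  b (successors {a, e, f}): φ is true.
  c (successors {c, f, g}): φ is false.
  d (successors {c, d}): φ is false.
  e (successors {a, f}): φ is false.
  f (successors {d, g}): φ is false.
  g (successors {c, d}): φ is false.
For instance, at f:
  At f: [](<>s | q) is true, so ~[](<>s | q) is false.
    At f: [](<>s | q) requires <>s | q at every successor {d, g}.
      At d: <>s | q is true.
      At g: <>s | q is true.
    So [](<>s | q) is true at f.
Satisfying worlds: {b}

b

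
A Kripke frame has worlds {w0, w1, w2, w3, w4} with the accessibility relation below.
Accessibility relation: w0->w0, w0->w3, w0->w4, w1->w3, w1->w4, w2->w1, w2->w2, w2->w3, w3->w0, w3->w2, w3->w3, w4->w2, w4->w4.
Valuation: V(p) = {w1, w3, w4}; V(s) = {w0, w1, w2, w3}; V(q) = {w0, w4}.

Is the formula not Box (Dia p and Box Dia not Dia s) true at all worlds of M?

Yes

Let φ = not Box (Dia p and Box Dia not Dia s). Evaluate φ at each world:
  w0 (successors {w0, w3, w4}): φ is true.
  w1 (successors {w3, w4}): φ is true.
  w2 (successors {w1, w2, w3}): φ is true.
  w3 (successors {w0, w2, w3}): φ is true.
  w4 (successors {w2, w4}): φ is true.
For instance, at w3:
  At w3: Box (Dia p and Box Dia not Dia s) is false, so not Box (Dia p and Box Dia not Dia s) is true.
    At w3: Box (Dia p and Box Dia not Dia s) requires Dia p and Box Dia not Dia s at every successor {w0, w2, w3}.
      Dia p and Box Dia not Dia s fails at w0, so Box (Dia p and Box Dia not Dia s) is false at w3.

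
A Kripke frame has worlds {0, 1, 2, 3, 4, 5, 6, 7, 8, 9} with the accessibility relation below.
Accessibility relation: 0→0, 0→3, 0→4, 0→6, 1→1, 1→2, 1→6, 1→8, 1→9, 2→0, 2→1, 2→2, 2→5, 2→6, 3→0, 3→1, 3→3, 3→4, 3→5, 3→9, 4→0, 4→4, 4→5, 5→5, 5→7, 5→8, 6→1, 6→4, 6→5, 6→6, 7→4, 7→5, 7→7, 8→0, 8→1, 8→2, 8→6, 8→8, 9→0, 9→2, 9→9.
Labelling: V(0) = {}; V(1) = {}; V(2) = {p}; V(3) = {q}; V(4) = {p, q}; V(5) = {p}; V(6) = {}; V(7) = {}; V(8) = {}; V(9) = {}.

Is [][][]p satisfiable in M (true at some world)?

Let φ = [][][]p. Evaluate φ at each world:
  0 (successors {0, 3, 4, 6}): φ is false.
  1 (successors {1, 2, 6, 8, 9}): φ is false.
  2 (successors {0, 1, 2, 5, 6}): φ is false.
  3 (successors {0, 1, 3, 4, 5, 9}): φ is false.
  4 (successors {0, 4, 5}): φ is false.
  5 (successors {5, 7, 8}): φ is false.
  6 (successors {1, 4, 5, 6}): φ is false.
  7 (successors {4, 5, 7}): φ is false.
  8 (successors {0, 1, 2, 6, 8}): φ is false.
  9 (successors {0, 2, 9}): φ is false.
For instance, at 9:
  At 9: [][][]p requires [][]p at every successor {0, 2, 9}.
    [][]p fails at 0, so [][][]p is false at 9.
      At 0: [][]p requires []p at every successor {0, 3, 4, 6}.
        []p fails at 0, so [][]p is false at 0.

No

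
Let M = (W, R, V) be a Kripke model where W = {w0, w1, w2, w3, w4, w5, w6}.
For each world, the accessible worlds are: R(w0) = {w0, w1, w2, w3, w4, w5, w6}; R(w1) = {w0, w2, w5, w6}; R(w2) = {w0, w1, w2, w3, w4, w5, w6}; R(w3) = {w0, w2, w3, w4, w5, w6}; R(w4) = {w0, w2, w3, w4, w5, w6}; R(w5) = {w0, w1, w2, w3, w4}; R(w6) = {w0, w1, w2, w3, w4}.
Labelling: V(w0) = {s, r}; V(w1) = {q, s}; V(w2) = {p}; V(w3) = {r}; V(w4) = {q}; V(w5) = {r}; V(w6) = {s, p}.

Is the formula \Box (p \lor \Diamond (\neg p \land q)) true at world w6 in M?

No

At w6: \Box (p \lor \Diamond (\neg p \land q)) requires p \lor \Diamond (\neg p \land q) at every successor {w0, w1, w2, w3, w4}.
  p \lor \Diamond (\neg p \land q) fails at w1, so \Box (p \lor \Diamond (\neg p \land q)) is false at w6.
    At w1: p is false, \Diamond (\neg p \land q) is false, so p \lor \Diamond (\neg p \land q) is false.
      At w1: \Diamond (\neg p \land q) requires \neg p \land q at some successor in {w0, w2, w5, w6}.
        At w0: \neg p \land q is false.
        At w2: \neg p \land q is false.
        At w5: \neg p \land q is false.
        At w6: \neg p \land q is false.
      So \Diamond (\neg p \land q) is false at w1.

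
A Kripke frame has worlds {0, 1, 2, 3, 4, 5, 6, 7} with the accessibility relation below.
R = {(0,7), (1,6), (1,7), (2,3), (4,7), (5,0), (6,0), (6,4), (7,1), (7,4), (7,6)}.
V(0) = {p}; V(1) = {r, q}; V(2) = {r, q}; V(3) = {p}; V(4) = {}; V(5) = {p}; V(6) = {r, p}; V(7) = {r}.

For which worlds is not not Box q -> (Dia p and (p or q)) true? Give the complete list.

0, 1, 2, 4, 5, 6, 7

Let φ = not not Box q -> (Dia p and (p or q)). Evaluate φ at each world:
  0 (successors {7}): φ is true.
  1 (successors {6, 7}): φ is true.
  2 (successors {3}): φ is true.
  3 (successors ∅): φ is false.
  4 (successors {7}): φ is true.
  5 (successors {0}): φ is true.
  6 (successors {0, 4}): φ is true.
  7 (successors {1, 4, 6}): φ is true.
For instance, at 0:
  At 0: not not Box q is false, Dia p and (p or q) is false, so not not Box q -> (Dia p and (p or q)) is true.
    At 0: not Box q is true, so not not Box q is false.
      At 0: Box q is false, so not Box q is true.
    At 0: Dia p is false, p or q is true, so Dia p and (p or q) is false.
      At 0: Dia p requires p at some successor in {7}.
        At 7: p is false.
      So Dia p is false at 0.
Satisfying worlds: {0, 1, 2, 4, 5, 6, 7}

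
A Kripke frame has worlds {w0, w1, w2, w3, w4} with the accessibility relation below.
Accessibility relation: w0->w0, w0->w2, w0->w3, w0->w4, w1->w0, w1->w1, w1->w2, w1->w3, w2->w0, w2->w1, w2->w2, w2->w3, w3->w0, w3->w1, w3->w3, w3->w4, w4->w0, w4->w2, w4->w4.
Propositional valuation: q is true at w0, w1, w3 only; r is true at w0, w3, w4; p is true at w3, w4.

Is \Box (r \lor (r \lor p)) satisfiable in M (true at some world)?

Let φ = \Box (r \lor (r \lor p)). Evaluate φ at each world:
  w0 (successors {w0, w2, w3, w4}): φ is false.
  w1 (successors {w0, w1, w2, w3}): φ is false.
  w2 (successors {w0, w1, w2, w3}): φ is false.
  w3 (successors {w0, w1, w3, w4}): φ is false.
  w4 (successors {w0, w2, w4}): φ is false.
For instance, at w0:
  At w0: \Box (r \lor (r \lor p)) requires r \lor (r \lor p) at every successor {w0, w2, w3, w4}.
    r \lor (r \lor p) fails at w2, so \Box (r \lor (r \lor p)) is false at w0.

No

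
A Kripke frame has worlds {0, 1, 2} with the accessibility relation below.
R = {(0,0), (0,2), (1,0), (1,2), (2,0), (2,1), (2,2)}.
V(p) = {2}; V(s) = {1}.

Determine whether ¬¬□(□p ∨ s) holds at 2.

No

At 2: ¬□(□p ∨ s) is true, so ¬¬□(□p ∨ s) is false.
  At 2: □(□p ∨ s) is false, so ¬□(□p ∨ s) is true.
    At 2: □(□p ∨ s) requires □p ∨ s at every successor {0, 1, 2}.
      □p ∨ s fails at 0, so □(□p ∨ s) is false at 2.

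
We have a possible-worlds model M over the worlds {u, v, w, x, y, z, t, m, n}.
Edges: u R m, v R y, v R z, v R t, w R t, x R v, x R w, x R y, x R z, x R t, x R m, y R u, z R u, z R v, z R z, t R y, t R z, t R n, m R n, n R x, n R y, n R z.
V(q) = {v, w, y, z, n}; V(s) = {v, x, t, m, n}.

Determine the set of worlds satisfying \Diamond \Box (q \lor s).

Recall that \Box ψ holds at a world iff ψ holds at every accessible world, and \Diamond ψ holds iff ψ holds at some accessible world.
Let φ = \Diamond \Box (q \lor s). Evaluate φ at each world:
  u (successors {m}): φ is true.
  v (successors {y, z, t}): φ is true.
  w (successors {t}): φ is true.
  x (successors {v, w, y, z, t, m}): φ is true.
  y (successors {u}): φ is true.
  z (successors {u, v, z}): φ is true.
  t (successors {y, z, n}): φ is true.
  m (successors {n}): φ is true.
  n (successors {x, y, z}): φ is true.
For instance, at z:
  At z: \Diamond \Box (q \lor s) requires \Box (q \lor s) at some successor in {u, v, z}.
    \Box (q \lor s) holds at u, so \Diamond \Box (q \lor s) is true at z.
      At u: \Box (q \lor s) requires q \lor s at every successor {m}.
        At m: q \lor s is true.
      So \Box (q \lor s) is true at u.
Satisfying worlds: {u, v, w, x, y, z, t, m, n}

u, v, w, x, y, z, t, m, n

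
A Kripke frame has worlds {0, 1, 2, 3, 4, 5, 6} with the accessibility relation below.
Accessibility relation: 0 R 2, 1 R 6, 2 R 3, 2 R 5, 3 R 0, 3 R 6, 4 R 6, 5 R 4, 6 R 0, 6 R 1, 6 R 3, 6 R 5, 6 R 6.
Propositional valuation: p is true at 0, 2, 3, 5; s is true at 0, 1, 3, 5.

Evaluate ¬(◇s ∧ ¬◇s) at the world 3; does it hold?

At 3: ◇s ∧ ¬◇s is false, so ¬(◇s ∧ ¬◇s) is true.
  At 3: ◇s is true, ¬◇s is false, so ◇s ∧ ¬◇s is false.
    At 3: ◇s requires s at some successor in {0, 6}.
      s holds at 0, so ◇s is true at 3.
    At 3: ◇s is true, so ¬◇s is false.
      At 3: ◇s requires s at some successor in {0, 6}.
        s holds at 0, so ◇s is true at 3.

Yes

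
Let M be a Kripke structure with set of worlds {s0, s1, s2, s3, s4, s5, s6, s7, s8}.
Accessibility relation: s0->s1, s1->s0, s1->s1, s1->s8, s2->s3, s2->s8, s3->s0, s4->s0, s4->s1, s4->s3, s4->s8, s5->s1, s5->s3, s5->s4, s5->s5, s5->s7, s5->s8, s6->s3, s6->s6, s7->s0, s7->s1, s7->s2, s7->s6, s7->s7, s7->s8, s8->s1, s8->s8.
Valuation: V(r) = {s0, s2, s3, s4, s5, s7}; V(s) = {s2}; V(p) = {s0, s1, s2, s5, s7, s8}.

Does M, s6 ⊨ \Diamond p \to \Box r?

At s6: \Diamond p is false, \Box r is false, so \Diamond p \to \Box r is true.
  At s6: \Diamond p requires p at some successor in {s3, s6}.
    At s3: p is false.
    At s6: p is false.
  So \Diamond p is false at s6.
  At s6: \Box r requires r at every successor {s3, s6}.
    r fails at s6, so \Box r is false at s6.

Yes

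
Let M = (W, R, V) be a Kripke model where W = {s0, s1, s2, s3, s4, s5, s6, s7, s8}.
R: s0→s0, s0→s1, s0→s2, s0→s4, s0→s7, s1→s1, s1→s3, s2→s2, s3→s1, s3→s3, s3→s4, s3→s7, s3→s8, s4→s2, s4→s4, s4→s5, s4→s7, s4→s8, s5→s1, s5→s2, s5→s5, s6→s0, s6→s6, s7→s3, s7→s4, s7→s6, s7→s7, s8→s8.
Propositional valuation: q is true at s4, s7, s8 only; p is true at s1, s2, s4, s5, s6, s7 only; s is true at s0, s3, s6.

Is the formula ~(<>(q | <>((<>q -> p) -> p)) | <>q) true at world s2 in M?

No

At s2: <>(q | <>((<>q -> p) -> p)) | <>q is true, so ~(<>(q | <>((<>q -> p) -> p)) | <>q) is false.
  At s2: <>(q | <>((<>q -> p) -> p)) is true, <>q is false, so <>(q | <>((<>q -> p) -> p)) | <>q is true.
    At s2: <>(q | <>((<>q -> p) -> p)) requires q | <>((<>q -> p) -> p) at some successor in {s2}.
      q | <>((<>q -> p) -> p) holds at s2, so <>(q | <>((<>q -> p) -> p)) is true at s2.
    At s2: <>q requires q at some successor in {s2}.
      At s2: q is false.
    So <>q is false at s2.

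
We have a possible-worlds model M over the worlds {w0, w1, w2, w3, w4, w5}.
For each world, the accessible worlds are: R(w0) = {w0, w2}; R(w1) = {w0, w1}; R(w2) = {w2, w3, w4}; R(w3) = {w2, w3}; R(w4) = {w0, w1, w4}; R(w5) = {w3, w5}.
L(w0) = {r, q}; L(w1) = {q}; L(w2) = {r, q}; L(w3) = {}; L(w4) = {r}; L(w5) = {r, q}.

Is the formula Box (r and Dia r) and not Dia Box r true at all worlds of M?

Recall that Box ψ holds at a world iff ψ holds at every accessible world, and Dia ψ holds iff ψ holds at some accessible world.
Let φ = Box (r and Dia r) and not Dia Box r. Evaluate φ at each world:
  w0 (successors {w0, w2}): φ is false.
  w1 (successors {w0, w1}): φ is false.
  w2 (successors {w2, w3, w4}): φ is false.
  w3 (successors {w2, w3}): φ is false.
  w4 (successors {w0, w1, w4}): φ is false.
  w5 (successors {w3, w5}): φ is false.
Detail at w0 (counterexample):
  At w0: Box (r and Dia r) is true, not Dia Box r is false, so Box (r and Dia r) and not Dia Box r is false.
    At w0: Box (r and Dia r) requires r and Dia r at every successor {w0, w2}.
      At w0: r and Dia r is true.
      At w2: r and Dia r is true.
    So Box (r and Dia r) is true at w0.
    At w0: Dia Box r is true, so not Dia Box r is false.
      At w0: Dia Box r requires Box r at some successor in {w0, w2}.
        Box r holds at w0, so Dia Box r is true at w0.

No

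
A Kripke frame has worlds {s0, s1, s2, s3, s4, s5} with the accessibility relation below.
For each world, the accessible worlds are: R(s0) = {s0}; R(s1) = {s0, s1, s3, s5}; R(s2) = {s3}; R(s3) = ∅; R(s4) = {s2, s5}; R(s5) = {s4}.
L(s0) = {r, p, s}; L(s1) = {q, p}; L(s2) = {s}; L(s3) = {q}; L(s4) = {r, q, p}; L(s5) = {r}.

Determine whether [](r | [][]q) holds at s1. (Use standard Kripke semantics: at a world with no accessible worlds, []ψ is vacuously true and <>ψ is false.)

No

At s1: [](r | [][]q) requires r | [][]q at every successor {s0, s1, s3, s5}.
  r | [][]q fails at s1, so [](r | [][]q) is false at s1.
    At s1: r is false, [][]q is false, so r | [][]q is false.
      At s1: [][]q requires []q at every successor {s0, s1, s3, s5}.
        []q fails at s0, so [][]q is false at s1.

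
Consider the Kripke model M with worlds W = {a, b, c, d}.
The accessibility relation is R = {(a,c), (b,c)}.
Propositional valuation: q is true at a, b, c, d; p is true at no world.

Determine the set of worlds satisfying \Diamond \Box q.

Let φ = \Diamond \Box q. Evaluate φ at each world:
  a (successors {c}): φ is true.
  b (successors {c}): φ is true.
  c (successors ∅): φ is false.
  d (successors ∅): φ is false.
For instance, at a:
  At a: \Diamond \Box q requires \Box q at some successor in {c}.
    \Box q holds at c, so \Diamond \Box q is true at a.
      At c: no accessible worlds, so \Box q holds vacuously.
Satisfying worlds: {a, b}

a, b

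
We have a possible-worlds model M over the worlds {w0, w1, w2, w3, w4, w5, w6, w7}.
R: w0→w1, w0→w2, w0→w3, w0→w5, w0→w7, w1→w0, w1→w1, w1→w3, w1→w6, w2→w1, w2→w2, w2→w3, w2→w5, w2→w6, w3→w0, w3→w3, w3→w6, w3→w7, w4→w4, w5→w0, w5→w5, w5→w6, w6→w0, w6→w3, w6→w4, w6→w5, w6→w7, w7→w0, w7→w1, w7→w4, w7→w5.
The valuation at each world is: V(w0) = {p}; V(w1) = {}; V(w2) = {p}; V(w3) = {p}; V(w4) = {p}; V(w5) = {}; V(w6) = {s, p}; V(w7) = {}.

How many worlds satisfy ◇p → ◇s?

Let φ = ◇p → ◇s. Evaluate φ at each world:
  w0 (successors {w1, w2, w3, w5, w7}): φ is false.
  w1 (successors {w0, w1, w3, w6}): φ is true.
  w2 (successors {w1, w2, w3, w5, w6}): φ is true.
  w3 (successors {w0, w3, w6, w7}): φ is true.
  w4 (successors {w4}): φ is false.
  w5 (successors {w0, w5, w6}): φ is true.
  w6 (successors {w0, w3, w4, w5, w7}): φ is false.
  w7 (successors {w0, w1, w4, w5}): φ is false.
For instance, at w5:
  At w5: ◇p is true, ◇s is true, so ◇p → ◇s is true.
    At w5: ◇p requires p at some successor in {w0, w5, w6}.
      p holds at w0, so ◇p is true at w5.
    At w5: ◇s requires s at some successor in {w0, w5, w6}.
      s holds at w6, so ◇s is true at w5.
Satisfying worlds: {w1, w2, w3, w5}

4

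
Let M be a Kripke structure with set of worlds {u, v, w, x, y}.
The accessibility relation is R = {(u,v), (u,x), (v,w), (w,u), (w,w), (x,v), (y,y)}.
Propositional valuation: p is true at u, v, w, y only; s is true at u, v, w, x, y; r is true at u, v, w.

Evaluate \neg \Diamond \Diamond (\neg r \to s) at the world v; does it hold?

No

At v: \Diamond \Diamond (\neg r \to s) is true, so \neg \Diamond \Diamond (\neg r \to s) is false.
  At v: \Diamond \Diamond (\neg r \to s) requires \Diamond (\neg r \to s) at some successor in {w}.
    \Diamond (\neg r \to s) holds at w, so \Diamond \Diamond (\neg r \to s) is true at v.
      At w: \Diamond (\neg r \to s) requires \neg r \to s at some successor in {u, w}.
        \neg r \to s holds at u, so \Diamond (\neg r \to s) is true at w.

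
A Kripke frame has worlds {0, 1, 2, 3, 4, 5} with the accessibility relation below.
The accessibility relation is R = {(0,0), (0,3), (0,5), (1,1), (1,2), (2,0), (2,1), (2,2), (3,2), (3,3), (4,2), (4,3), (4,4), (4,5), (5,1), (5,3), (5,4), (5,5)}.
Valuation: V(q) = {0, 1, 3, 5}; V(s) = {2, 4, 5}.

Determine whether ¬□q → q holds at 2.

No

Recall that □ψ holds at a world iff ψ holds at every accessible world, and ◇ψ holds iff ψ holds at some accessible world.
At 2: ¬□q is true, q is false, so ¬□q → q is false.
  At 2: □q is false, so ¬□q is true.
    At 2: □q requires q at every successor {0, 1, 2}.
      q fails at 2, so □q is false at 2.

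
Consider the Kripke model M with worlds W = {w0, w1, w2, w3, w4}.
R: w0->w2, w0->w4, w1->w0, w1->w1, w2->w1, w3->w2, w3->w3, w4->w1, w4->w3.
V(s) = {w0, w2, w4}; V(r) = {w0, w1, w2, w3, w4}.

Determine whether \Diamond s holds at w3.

At w3: \Diamond s requires s at some successor in {w2, w3}.
  s holds at w2, so \Diamond s is true at w3.

Yes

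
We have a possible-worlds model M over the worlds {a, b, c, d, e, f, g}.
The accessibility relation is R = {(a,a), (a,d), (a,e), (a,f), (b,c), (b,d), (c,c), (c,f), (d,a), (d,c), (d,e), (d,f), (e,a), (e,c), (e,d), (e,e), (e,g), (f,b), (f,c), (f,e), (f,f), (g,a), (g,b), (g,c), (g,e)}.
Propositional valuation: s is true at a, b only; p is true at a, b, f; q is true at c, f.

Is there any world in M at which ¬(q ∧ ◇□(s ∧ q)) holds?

Let φ = ¬(q ∧ ◇□(s ∧ q)). Evaluate φ at each world:
  a (successors {a, d, e, f}): φ is true.
  b (successors {c, d}): φ is true.
  c (successors {c, f}): φ is true.
  d (successors {a, c, e, f}): φ is true.
  e (successors {a, c, d, e, g}): φ is true.
  f (successors {b, c, e, f}): φ is true.
  g (successors {a, b, c, e}): φ is true.
Detail at a (witness):
  At a: q ∧ ◇□(s ∧ q) is false, so ¬(q ∧ ◇□(s ∧ q)) is true.
    At a: q is false, ◇□(s ∧ q) is false, so q ∧ ◇□(s ∧ q) is false.
      At a: ◇□(s ∧ q) requires □(s ∧ q) at some successor in {a, d, e, f}.
        At a: □(s ∧ q) is false.
        At d: □(s ∧ q) is false.
        At e: □(s ∧ q) is false.
        At f: □(s ∧ q) is false.
      So ◇□(s ∧ q) is false at a.

Yes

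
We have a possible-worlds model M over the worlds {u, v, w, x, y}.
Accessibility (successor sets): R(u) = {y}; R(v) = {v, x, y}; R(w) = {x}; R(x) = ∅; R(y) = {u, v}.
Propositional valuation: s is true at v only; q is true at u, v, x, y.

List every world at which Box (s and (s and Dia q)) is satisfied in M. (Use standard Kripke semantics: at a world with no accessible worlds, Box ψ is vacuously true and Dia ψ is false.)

Let φ = Box (s and (s and Dia q)). Evaluate φ at each world:
  u (successors {y}): φ is false.
  v (successors {v, x, y}): φ is false.
  w (successors {x}): φ is false.
  x (successors ∅): φ is true.
  y (successors {u, v}): φ is false.
For instance, at u:
  At u: Box (s and (s and Dia q)) requires s and (s and Dia q) at every successor {y}.
    s and (s and Dia q) fails at y, so Box (s and (s and Dia q)) is false at u.
      At y: s is false, s and Dia q is false, so s and (s and Dia q) is false.
Satisfying worlds: {x}

x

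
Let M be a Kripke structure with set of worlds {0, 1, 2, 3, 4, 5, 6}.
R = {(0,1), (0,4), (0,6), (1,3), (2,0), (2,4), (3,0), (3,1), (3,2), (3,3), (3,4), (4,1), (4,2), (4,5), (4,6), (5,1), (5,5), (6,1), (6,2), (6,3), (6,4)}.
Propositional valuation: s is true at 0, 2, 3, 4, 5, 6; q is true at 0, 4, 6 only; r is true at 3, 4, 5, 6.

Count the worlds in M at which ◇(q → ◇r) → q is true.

Recall that ◇ψ holds at a world iff ψ holds at some accessible world.
Let φ = ◇(q → ◇r) → q. Evaluate φ at each world:
  0 (successors {1, 4, 6}): φ is true.
  1 (successors {3}): φ is false.
  2 (successors {0, 4}): φ is false.
  3 (successors {0, 1, 2, 3, 4}): φ is false.
  4 (successors {1, 2, 5, 6}): φ is true.
  5 (successors {1, 5}): φ is false.
  6 (successors {1, 2, 3, 4}): φ is true.
For instance, at 1:
  At 1: ◇(q → ◇r) is true, q is false, so ◇(q → ◇r) → q is false.
    At 1: ◇(q → ◇r) requires q → ◇r at some successor in {3}.
      q → ◇r holds at 3, so ◇(q → ◇r) is true at 1.
Satisfying worlds: {0, 4, 6}

3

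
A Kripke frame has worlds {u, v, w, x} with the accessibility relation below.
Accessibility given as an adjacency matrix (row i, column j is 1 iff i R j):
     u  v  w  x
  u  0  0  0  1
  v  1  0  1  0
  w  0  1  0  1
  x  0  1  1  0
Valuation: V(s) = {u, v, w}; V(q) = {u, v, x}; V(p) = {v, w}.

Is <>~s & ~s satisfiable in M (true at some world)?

Let φ = <>~s & ~s. Evaluate φ at each world:
  u (successors {x}): φ is false.
  v (successors {u, w}): φ is false.
  w (successors {v, x}): φ is false.
  x (successors {v, w}): φ is false.
For instance, at v:
  At v: <>~s is false, ~s is false, so <>~s & ~s is false.
    At v: <>~s requires ~s at some successor in {u, w}.
      At u: ~s is false.
      At w: ~s is false.
    So <>~s is false at v.

No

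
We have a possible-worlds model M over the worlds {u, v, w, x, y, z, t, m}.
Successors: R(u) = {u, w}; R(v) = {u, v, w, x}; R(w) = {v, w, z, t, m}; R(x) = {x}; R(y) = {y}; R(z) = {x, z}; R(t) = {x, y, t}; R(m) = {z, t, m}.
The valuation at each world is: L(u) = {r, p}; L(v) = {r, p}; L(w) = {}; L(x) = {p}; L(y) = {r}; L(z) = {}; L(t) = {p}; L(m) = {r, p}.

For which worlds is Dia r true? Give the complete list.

u, v, w, y, t, m

Let φ = Dia r. Evaluate φ at each world:
  u (successors {u, w}): φ is true.
  v (successors {u, v, w, x}): φ is true.
  w (successors {v, w, z, t, m}): φ is true.
  x (successors {x}): φ is false.
  y (successors {y}): φ is true.
  z (successors {x, z}): φ is false.
  t (successors {x, y, t}): φ is true.
  m (successors {z, t, m}): φ is true.
For instance, at x:
  At x: Dia r requires r at some successor in {x}.
    At x: r is false.
  So Dia r is false at x.
Satisfying worlds: {u, v, w, y, t, m}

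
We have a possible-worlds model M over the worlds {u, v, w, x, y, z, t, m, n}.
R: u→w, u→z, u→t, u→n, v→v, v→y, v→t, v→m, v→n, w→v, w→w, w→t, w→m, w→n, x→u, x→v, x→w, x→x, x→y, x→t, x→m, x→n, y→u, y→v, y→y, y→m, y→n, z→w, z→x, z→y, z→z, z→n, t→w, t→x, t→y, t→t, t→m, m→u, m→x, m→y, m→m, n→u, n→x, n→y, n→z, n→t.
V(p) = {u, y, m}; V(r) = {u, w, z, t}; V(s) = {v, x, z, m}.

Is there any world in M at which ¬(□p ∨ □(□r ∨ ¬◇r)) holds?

Let φ = ¬(□p ∨ □(□r ∨ ¬◇r)). Evaluate φ at each world:
  u (successors {w, z, t, n}): φ is true.
  v (successors {v, y, t, m, n}): φ is true.
  w (successors {v, w, t, m, n}): φ is true.
  x (successors {u, v, w, x, y, t, m, n}): φ is true.
  y (successors {u, v, y, m, n}): φ is true.
  z (successors {w, x, y, z, n}): φ is true.
  t (successors {w, x, y, t, m}): φ is true.
  m (successors {u, x, y, m}): φ is true.
  n (successors {u, x, y, z, t}): φ is true.
Detail at u (witness):
  At u: □p ∨ □(□r ∨ ¬◇r) is false, so ¬(□p ∨ □(□r ∨ ¬◇r)) is true.
    At u: □p is false, □(□r ∨ ¬◇r) is false, so □p ∨ □(□r ∨ ¬◇r) is false.
      At u: □p requires p at every successor {w, z, t, n}.
        p fails at w, so □p is false at u.
      At u: □(□r ∨ ¬◇r) requires □r ∨ ¬◇r at every successor {w, z, t, n}.
        □r ∨ ¬◇r fails at w, so □(□r ∨ ¬◇r) is false at u.

Yes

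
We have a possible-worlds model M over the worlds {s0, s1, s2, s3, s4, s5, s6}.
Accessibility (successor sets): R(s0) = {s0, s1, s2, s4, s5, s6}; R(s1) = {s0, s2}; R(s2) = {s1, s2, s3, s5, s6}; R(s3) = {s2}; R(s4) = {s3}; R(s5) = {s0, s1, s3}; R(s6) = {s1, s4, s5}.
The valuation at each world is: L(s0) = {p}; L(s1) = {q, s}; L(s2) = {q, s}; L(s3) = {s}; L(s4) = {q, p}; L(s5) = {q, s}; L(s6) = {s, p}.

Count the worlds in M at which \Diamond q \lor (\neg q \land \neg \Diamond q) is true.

Recall that \Diamond ψ holds at a world iff ψ holds at some accessible world.
Let φ = \Diamond q \lor (\neg q \land \neg \Diamond q). Evaluate φ at each world:
  s0 (successors {s0, s1, s2, s4, s5, s6}): φ is true.
  s1 (successors {s0, s2}): φ is true.
  s2 (successors {s1, s2, s3, s5, s6}): φ is true.
  s3 (successors {s2}): φ is true.
  s4 (successors {s3}): φ is false.
  s5 (successors {s0, s1, s3}): φ is true.
  s6 (successors {s1, s4, s5}): φ is true.
For instance, at s6:
  At s6: \Diamond q is true, \neg q \land \neg \Diamond q is false, so \Diamond q \lor (\neg q \land \neg \Diamond q) is true.
    At s6: \Diamond q requires q at some successor in {s1, s4, s5}.
      q holds at s1, so \Diamond q is true at s6.
    At s6: \neg q is true, \neg \Diamond q is false, so \neg q \land \neg \Diamond q is false.
      At s6: \Diamond q is true, so \neg \Diamond q is false.
Satisfying worlds: {s0, s1, s2, s3, s5, s6}

6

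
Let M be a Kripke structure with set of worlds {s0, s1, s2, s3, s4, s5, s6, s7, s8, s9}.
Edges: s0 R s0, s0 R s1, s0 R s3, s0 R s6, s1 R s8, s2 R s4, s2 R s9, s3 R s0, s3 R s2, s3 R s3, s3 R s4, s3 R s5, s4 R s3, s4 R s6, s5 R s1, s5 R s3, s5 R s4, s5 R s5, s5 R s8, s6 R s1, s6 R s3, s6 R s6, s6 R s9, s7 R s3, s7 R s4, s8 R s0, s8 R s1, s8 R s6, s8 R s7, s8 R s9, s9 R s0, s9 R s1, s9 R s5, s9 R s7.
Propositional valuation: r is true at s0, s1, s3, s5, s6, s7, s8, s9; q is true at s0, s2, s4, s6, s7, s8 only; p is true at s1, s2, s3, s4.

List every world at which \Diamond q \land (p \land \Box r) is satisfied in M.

Recall that \Box ψ holds at a world iff ψ holds at every accessible world, and \Diamond ψ holds iff ψ holds at some accessible world.
Let φ = \Diamond q \land (p \land \Box r). Evaluate φ at each world:
  s0 (successors {s0, s1, s3, s6}): φ is false.
  s1 (successors {s8}): φ is true.
  s2 (successors {s4, s9}): φ is false.
  s3 (successors {s0, s2, s3, s4, s5}): φ is false.
  s4 (successors {s3, s6}): φ is true.
  s5 (successors {s1, s3, s4, s5, s8}): φ is false.
  s6 (successors {s1, s3, s6, s9}): φ is false.
  s7 (successors {s3, s4}): φ is false.
  s8 (successors {s0, s1, s6, s7, s9}): φ is false.
  s9 (successors {s0, s1, s5, s7}): φ is false.
For instance, at s7:
  At s7: \Diamond q is true, p \land \Box r is false, so \Diamond q \land (p \land \Box r) is false.
    At s7: \Diamond q requires q at some successor in {s3, s4}.
      q holds at s4, so \Diamond q is true at s7.
    At s7: p is false, \Box r is false, so p \land \Box r is false.
      At s7: \Box r requires r at every successor {s3, s4}.
        r fails at s4, so \Box r is false at s7.
Satisfying worlds: {s1, s4}

s1, s4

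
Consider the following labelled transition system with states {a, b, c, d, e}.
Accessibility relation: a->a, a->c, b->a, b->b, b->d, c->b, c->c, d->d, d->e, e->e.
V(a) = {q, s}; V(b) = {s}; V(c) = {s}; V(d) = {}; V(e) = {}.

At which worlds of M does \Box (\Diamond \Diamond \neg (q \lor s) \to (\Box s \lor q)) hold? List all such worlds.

a

Let φ = \Box (\Diamond \Diamond \neg (q \lor s) \to (\Box s \lor q)). Evaluate φ at each world:
  a (successors {a, c}): φ is true.
  b (successors {a, b, d}): φ is false.
  c (successors {b, c}): φ is false.
  d (successors {d, e}): φ is false.
  e (successors {e}): φ is false.
For instance, at b:
  At b: \Box (\Diamond \Diamond \neg (q \lor s) \to (\Box s \lor q)) requires \Diamond \Diamond \neg (q \lor s) \to (\Box s \lor q) at every successor {a, b, d}.
    \Diamond \Diamond \neg (q \lor s) \to (\Box s \lor q) fails at b, so \Box (\Diamond \Diamond \neg (q \lor s) \to (\Box s \lor q)) is false at b.
      At b: \Diamond \Diamond \neg (q \lor s) is true, \Box s \lor q is false, so \Diamond \Diamond \neg (q \lor s) \to (\Box s \lor q) is false.
Satisfying worlds: {a}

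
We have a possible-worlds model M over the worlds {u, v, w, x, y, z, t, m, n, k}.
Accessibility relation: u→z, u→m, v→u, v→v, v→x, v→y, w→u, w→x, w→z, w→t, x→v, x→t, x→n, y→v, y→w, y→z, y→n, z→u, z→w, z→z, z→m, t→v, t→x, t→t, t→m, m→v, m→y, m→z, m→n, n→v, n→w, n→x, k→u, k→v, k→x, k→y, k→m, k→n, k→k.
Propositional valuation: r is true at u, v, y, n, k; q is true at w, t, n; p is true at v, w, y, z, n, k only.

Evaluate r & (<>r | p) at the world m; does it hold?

At m: r is false, <>r | p is true, so r & (<>r | p) is false.
  At m: <>r is true, p is false, so <>r | p is true.
    At m: <>r requires r at some successor in {v, y, z, n}.
      r holds at v, so <>r is true at m.

No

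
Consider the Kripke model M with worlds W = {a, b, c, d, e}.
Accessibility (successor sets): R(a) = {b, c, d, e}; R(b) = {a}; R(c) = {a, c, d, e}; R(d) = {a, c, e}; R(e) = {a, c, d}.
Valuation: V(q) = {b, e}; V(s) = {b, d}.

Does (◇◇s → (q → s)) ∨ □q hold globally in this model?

Let φ = (◇◇s → (q → s)) ∨ □q. Evaluate φ at each world:
  a (successors {b, c, d, e}): φ is true.
  b (successors {a}): φ is true.
  c (successors {a, c, d, e}): φ is true.
  d (successors {a, c, e}): φ is true.
  e (successors {a, c, d}): φ is false.
Detail at e (counterexample):
  At e: ◇◇s → (q → s) is false, □q is false, so (◇◇s → (q → s)) ∨ □q is false.
    At e: ◇◇s is true, q → s is false, so ◇◇s → (q → s) is false.
      At e: ◇◇s requires ◇s at some successor in {a, c, d}.
        ◇s holds at a, so ◇◇s is true at e.
    At e: □q requires q at every successor {a, c, d}.
      q fails at a, so □q is false at e.

No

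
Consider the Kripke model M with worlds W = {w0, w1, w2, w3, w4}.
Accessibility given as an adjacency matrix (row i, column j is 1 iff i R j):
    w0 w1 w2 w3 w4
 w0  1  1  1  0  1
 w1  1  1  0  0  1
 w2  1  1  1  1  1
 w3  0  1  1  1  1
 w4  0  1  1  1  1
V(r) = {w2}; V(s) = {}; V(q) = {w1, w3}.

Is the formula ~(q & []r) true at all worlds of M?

Recall that []ψ holds at a world iff ψ holds at every accessible world, and <>ψ holds iff ψ holds at some accessible world.
Let φ = ~(q & []r). Evaluate φ at each world:
  w0 (successors {w0, w1, w2, w4}): φ is true.
  w1 (successors {w0, w1, w4}): φ is true.
  w2 (successors {w0, w1, w2, w3, w4}): φ is true.
  w3 (successors {w1, w2, w3, w4}): φ is true.
  w4 (successors {w1, w2, w3, w4}): φ is true.
For instance, at w3:
  At w3: q & []r is false, so ~(q & []r) is true.
    At w3: q is true, []r is false, so q & []r is false.
      At w3: []r requires r at every successor {w1, w2, w3, w4}.
        r fails at w1, so []r is false at w3.

Yes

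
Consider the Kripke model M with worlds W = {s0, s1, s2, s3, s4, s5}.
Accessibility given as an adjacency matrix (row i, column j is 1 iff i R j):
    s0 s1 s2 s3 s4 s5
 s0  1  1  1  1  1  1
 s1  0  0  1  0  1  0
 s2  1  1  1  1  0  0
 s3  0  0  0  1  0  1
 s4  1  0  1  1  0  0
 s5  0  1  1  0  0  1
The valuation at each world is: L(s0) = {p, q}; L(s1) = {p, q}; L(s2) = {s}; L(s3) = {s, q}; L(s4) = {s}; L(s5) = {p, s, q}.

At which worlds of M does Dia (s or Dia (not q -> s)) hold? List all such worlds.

Let φ = Dia (s or Dia (not q -> s)). Evaluate φ at each world:
  s0 (successors {s0, s1, s2, s3, s4, s5}): φ is true.
  s1 (successors {s2, s4}): φ is true.
  s2 (successors {s0, s1, s2, s3}): φ is true.
  s3 (successors {s3, s5}): φ is true.
  s4 (successors {s0, s2, s3}): φ is true.
  s5 (successors {s1, s2, s5}): φ is true.
For instance, at s3:
  At s3: Dia (s or Dia (not q -> s)) requires s or Dia (not q -> s) at some successor in {s3, s5}.
    s or Dia (not q -> s) holds at s3, so Dia (s or Dia (not q -> s)) is true at s3.
      At s3: s is true, Dia (not q -> s) is true, so s or Dia (not q -> s) is true.
Satisfying worlds: {s0, s1, s2, s3, s4, s5}

s0, s1, s2, s3, s4, s5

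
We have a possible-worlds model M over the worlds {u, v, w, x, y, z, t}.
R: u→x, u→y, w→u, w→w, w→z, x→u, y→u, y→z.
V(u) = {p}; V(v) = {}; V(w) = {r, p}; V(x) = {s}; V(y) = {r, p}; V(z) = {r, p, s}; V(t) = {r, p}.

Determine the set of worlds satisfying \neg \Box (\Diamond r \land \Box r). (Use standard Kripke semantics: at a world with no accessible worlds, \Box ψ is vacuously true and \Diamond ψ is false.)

Recall that \Box ψ holds at a world iff ψ holds at every accessible world, and \Diamond ψ holds iff ψ holds at some accessible world.
Let φ = \neg \Box (\Diamond r \land \Box r). Evaluate φ at each world:
  u (successors {x, y}): φ is true.
  v (successors ∅): φ is false.
  w (successors {u, w, z}): φ is true.
  x (successors {u}): φ is true.
  y (successors {u, z}): φ is true.
  z (successors ∅): φ is false.
  t (successors ∅): φ is false.
For instance, at u:
  At u: \Box (\Diamond r \land \Box r) is false, so \neg \Box (\Diamond r \land \Box r) is true.
    At u: \Box (\Diamond r \land \Box r) requires \Diamond r \land \Box r at every successor {x, y}.
      \Diamond r \land \Box r fails at x, so \Box (\Diamond r \land \Box r) is false at u.
Satisfying worlds: {u, w, x, y}

u, w, x, y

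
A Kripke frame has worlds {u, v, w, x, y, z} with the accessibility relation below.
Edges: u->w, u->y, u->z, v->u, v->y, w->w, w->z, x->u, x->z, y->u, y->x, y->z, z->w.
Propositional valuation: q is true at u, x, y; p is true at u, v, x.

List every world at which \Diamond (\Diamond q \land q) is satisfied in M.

u, v, x, y

Let φ = \Diamond (\Diamond q \land q). Evaluate φ at each world:
  u (successors {w, y, z}): φ is true.
  v (successors {u, y}): φ is true.
  w (successors {w, z}): φ is false.
  x (successors {u, z}): φ is true.
  y (successors {u, x, z}): φ is true.
  z (successors {w}): φ is false.
For instance, at y:
  At y: \Diamond (\Diamond q \land q) requires \Diamond q \land q at some successor in {u, x, z}.
    \Diamond q \land q holds at u, so \Diamond (\Diamond q \land q) is true at y.
      At u: \Diamond q is true, q is true, so \Diamond q \land q is true.
Satisfying worlds: {u, v, x, y}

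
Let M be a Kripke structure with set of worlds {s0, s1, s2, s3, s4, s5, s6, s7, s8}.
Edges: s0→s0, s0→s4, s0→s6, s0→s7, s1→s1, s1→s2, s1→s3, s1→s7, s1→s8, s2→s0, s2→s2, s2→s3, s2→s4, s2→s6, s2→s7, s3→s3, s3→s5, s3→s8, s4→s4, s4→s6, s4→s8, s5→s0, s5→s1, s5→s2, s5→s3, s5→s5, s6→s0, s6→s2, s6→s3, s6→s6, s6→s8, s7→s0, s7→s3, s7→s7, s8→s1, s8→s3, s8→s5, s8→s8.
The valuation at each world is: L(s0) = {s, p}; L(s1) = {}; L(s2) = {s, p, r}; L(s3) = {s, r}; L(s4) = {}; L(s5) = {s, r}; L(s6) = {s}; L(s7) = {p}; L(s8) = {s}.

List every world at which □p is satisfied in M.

none

Recall that □ψ holds at a world iff ψ holds at every accessible world, and ◇ψ holds iff ψ holds at some accessible world.
Let φ = □p. Evaluate φ at each world:
  s0 (successors {s0, s4, s6, s7}): φ is false.
  s1 (successors {s1, s2, s3, s7, s8}): φ is false.
  s2 (successors {s0, s2, s3, s4, s6, s7}): φ is false.
  s3 (successors {s3, s5, s8}): φ is false.
  s4 (successors {s4, s6, s8}): φ is false.
  s5 (successors {s0, s1, s2, s3, s5}): φ is false.
  s6 (successors {s0, s2, s3, s6, s8}): φ is false.
  s7 (successors {s0, s3, s7}): φ is false.
  s8 (successors {s1, s3, s5, s8}): φ is false.
For instance, at s1:
  At s1: □p requires p at every successor {s1, s2, s3, s7, s8}.
    p fails at s1, so □p is false at s1.
Satisfying worlds: none.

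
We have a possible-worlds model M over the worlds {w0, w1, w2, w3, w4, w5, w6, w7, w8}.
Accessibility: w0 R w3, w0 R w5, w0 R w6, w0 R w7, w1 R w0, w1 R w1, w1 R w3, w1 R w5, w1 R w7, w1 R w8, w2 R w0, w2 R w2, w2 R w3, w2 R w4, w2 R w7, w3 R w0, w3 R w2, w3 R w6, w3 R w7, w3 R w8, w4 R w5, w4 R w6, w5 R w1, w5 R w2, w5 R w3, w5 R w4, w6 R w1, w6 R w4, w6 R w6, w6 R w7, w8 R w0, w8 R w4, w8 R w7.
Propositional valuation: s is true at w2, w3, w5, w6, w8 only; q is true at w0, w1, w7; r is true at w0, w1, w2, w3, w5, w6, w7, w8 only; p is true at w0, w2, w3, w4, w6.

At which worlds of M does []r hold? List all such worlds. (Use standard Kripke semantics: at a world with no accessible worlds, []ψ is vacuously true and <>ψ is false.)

w0, w1, w3, w4, w7

Let φ = []r. Evaluate φ at each world:
  w0 (successors {w3, w5, w6, w7}): φ is true.
  w1 (successors {w0, w1, w3, w5, w7, w8}): φ is true.
  w2 (successors {w0, w2, w3, w4, w7}): φ is false.
  w3 (successors {w0, w2, w6, w7, w8}): φ is true.
  w4 (successors {w5, w6}): φ is true.
  w5 (successors {w1, w2, w3, w4}): φ is false.
  w6 (successors {w1, w4, w6, w7}): φ is false.
  w7 (successors ∅): φ is true.
  w8 (successors {w0, w4, w7}): φ is false.
For instance, at w2:
  At w2: []r requires r at every successor {w0, w2, w3, w4, w7}.
    r fails at w4, so []r is false at w2.
Satisfying worlds: {w0, w1, w3, w4, w7}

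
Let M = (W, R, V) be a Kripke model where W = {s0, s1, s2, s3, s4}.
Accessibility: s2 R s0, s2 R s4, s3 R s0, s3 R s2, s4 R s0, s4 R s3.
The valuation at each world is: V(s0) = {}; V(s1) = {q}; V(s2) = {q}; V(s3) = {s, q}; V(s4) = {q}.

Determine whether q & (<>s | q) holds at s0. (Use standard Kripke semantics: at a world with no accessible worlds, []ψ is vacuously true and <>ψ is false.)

At s0: q is false, <>s | q is false, so q & (<>s | q) is false.
  At s0: <>s is false, q is false, so <>s | q is false.
    At s0: no accessible worlds, so <>s is false.

No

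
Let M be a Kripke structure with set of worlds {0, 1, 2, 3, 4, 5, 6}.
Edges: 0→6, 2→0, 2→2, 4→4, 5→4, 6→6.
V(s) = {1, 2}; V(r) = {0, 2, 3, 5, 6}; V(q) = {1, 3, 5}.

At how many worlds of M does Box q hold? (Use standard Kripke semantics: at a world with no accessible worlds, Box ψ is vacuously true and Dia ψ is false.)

2

Let φ = Box q. Evaluate φ at each world:
  0 (successors {6}): φ is false.
  1 (successors ∅): φ is true.
  2 (successors {0, 2}): φ is false.
  3 (successors ∅): φ is true.
  4 (successors {4}): φ is false.
  5 (successors {4}): φ is false.
  6 (successors {6}): φ is false.
For instance, at 6:
  At 6: Box q requires q at every successor {6}.
    q fails at 6, so Box q is false at 6.
Satisfying worlds: {1, 3}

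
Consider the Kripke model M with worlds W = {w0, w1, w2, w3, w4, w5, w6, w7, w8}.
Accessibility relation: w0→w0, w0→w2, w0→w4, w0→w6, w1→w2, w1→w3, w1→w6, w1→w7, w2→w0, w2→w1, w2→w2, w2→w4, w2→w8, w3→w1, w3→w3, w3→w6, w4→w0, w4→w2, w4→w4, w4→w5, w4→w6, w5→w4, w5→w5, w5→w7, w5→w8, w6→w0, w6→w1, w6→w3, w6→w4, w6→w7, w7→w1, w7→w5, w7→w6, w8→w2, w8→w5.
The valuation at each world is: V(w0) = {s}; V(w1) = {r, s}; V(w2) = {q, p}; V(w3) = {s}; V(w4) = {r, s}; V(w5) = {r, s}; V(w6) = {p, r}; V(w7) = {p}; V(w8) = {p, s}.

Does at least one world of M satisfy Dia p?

Let φ = Dia p. Evaluate φ at each world:
  w0 (successors {w0, w2, w4, w6}): φ is true.
  w1 (successors {w2, w3, w6, w7}): φ is true.
  w2 (successors {w0, w1, w2, w4, w8}): φ is true.
  w3 (successors {w1, w3, w6}): φ is true.
  w4 (successors {w0, w2, w4, w5, w6}): φ is true.
  w5 (successors {w4, w5, w7, w8}): φ is true.
  w6 (successors {w0, w1, w3, w4, w7}): φ is true.
  w7 (successors {w1, w5, w6}): φ is true.
  w8 (successors {w2, w5}): φ is true.
Detail at w0 (witness):
  At w0: Dia p requires p at some successor in {w0, w2, w4, w6}.
    p holds at w2, so Dia p is true at w0.

Yes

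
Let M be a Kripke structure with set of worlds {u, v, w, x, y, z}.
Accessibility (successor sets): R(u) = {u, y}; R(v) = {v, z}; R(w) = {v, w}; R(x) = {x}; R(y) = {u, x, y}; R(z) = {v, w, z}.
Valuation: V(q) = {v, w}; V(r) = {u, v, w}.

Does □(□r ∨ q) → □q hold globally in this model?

Let φ = □(□r ∨ q) → □q. Evaluate φ at each world:
  u (successors {u, y}): φ is true.
  v (successors {v, z}): φ is true.
  w (successors {v, w}): φ is true.
  x (successors {x}): φ is true.
  y (successors {u, x, y}): φ is true.
  z (successors {v, w, z}): φ is true.
For instance, at z:
  At z: □(□r ∨ q) is false, □q is false, so □(□r ∨ q) → □q is true.
    At z: □(□r ∨ q) requires □r ∨ q at every successor {v, w, z}.
      □r ∨ q fails at z, so □(□r ∨ q) is false at z.
    At z: □q requires q at every successor {v, w, z}.
      q fails at z, so □q is false at z.

Yes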